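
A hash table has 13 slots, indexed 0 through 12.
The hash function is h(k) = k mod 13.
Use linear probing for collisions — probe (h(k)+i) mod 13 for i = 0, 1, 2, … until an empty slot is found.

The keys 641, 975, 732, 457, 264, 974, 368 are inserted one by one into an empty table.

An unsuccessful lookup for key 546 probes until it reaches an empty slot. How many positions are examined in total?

2

Insert 641: h=4, slot 4 empty → index 4.
Insert 975: h=0, slot 0 empty → index 0.
Insert 732: h=4, slot 4 occupied → index 5.
Insert 457: h=2, slot 2 empty → index 2.
Insert 264: h=4, slots 4,5 occupied → index 6.
Insert 974: h=12, slot 12 empty → index 12.
Insert 368: h=4, slots 4,5,6 occupied → index 7.
Table: [975, ., 457, ., 641, 732, 264, 368, ., ., ., ., 974]
Lookup 546: h=0, probe 0,1 → slot 1 empty, not found.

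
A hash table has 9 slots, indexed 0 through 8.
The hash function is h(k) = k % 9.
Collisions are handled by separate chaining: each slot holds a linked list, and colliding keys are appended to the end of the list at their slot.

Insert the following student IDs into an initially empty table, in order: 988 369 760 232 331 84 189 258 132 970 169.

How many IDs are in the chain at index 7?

988 → bucket 7
369 → bucket 0
760 → bucket 4
232 → bucket 7 (collision)
331 → bucket 7 (collision)
84 → bucket 3
189 → bucket 0 (collision)
258 → bucket 6
132 → bucket 6 (collision)
970 → bucket 7 (collision)
169 → bucket 7 (collision)
Final buckets:
0: 369 -> 189
1: ∅
2: ∅
3: 84
4: 760
5: ∅
6: 258 -> 132
7: 988 -> 232 -> 331 -> 970 -> 169
8: ∅

5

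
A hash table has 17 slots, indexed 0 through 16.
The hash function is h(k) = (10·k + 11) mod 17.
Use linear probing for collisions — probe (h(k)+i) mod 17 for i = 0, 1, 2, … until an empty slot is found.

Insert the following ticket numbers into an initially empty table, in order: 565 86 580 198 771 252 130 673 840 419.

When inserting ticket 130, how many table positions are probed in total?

4

Insert 565: h=0, slot 0 empty → index 0.
Insert 86: h=4, slot 4 empty → index 4.
Insert 580: h=14, slot 14 empty → index 14.
Insert 198: h=2, slot 2 empty → index 2.
Insert 771: h=3, slot 3 empty → index 3.
Insert 252: h=15, slot 15 empty → index 15.
Insert 130: h=2, slots 2,3,4 occupied → index 5.
Insert 673: h=9, slot 9 empty → index 9.
Insert 840: h=13, slot 13 empty → index 13.
Insert 419: h=2, slots 2,3,4,5 occupied → index 6.
Table: [565, -, 198, 771, 86, 130, 419, -, -, 673, -, -, -, 840, 580, 252, -]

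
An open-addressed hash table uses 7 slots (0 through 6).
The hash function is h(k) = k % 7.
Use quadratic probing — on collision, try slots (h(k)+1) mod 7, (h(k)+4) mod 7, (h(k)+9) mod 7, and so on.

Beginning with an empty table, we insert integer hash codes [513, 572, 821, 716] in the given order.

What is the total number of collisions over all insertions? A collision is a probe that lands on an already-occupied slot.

513: h=2 => slot 2
572: h=5 => slot 5
821: h=2, probe 2,3 => slot 3
716: h=2, probe 2,3,6 => slot 6
Table: [-, -, 513, 821, -, 572, 716]

3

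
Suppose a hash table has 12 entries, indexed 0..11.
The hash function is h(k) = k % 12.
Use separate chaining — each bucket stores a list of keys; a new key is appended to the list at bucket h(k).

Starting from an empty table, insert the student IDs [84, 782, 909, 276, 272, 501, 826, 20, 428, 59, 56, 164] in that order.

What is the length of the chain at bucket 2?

Insert 84: h=0, bucket 0 empty -> new chain.
Insert 782: h=2, bucket 2 empty -> new chain.
Insert 909: h=9, bucket 9 empty -> new chain.
Insert 276: h=0, bucket 0 nonempty -> append to chain.
Insert 272: h=8, bucket 8 empty -> new chain.
Insert 501: h=9, bucket 9 nonempty -> append to chain.
Insert 826: h=10, bucket 10 empty -> new chain.
Insert 20: h=8, bucket 8 nonempty -> append to chain.
Insert 428: h=8, bucket 8 nonempty -> append to chain.
Insert 59: h=11, bucket 11 empty -> new chain.
Insert 56: h=8, bucket 8 nonempty -> append to chain.
Insert 164: h=8, bucket 8 nonempty -> append to chain.
Final buckets:
0: 84 -> 276
1: .
2: 782
3: .
4: .
5: .
6: .
7: .
8: 272 -> 20 -> 428 -> 56 -> 164
9: 909 -> 501
10: 826
11: 59

1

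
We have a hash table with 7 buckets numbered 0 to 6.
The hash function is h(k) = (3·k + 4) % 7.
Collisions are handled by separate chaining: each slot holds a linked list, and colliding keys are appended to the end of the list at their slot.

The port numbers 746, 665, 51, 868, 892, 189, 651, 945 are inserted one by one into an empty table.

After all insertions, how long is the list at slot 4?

Insert 746: h=2, bucket 2 empty -> new chain.
Insert 665: h=4, bucket 4 empty -> new chain.
Insert 51: h=3, bucket 3 empty -> new chain.
Insert 868: h=4, bucket 4 nonempty -> append to chain.
Insert 892: h=6, bucket 6 empty -> new chain.
Insert 189: h=4, bucket 4 nonempty -> append to chain.
Insert 651: h=4, bucket 4 nonempty -> append to chain.
Insert 945: h=4, bucket 4 nonempty -> append to chain.
Final buckets:
0: —
1: —
2: 746
3: 51
4: 665 -> 868 -> 189 -> 651 -> 945
5: —
6: 892

5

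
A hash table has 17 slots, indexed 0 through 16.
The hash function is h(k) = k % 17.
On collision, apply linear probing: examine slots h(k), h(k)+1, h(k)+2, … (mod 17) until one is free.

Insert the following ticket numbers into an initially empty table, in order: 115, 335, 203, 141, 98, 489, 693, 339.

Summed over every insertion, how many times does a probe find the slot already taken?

9

115: h=13 -> slot 13
335: h=12 -> slot 12
203: h=16 -> slot 16
141: h=5 -> slot 5
98: h=13, probe 13,14 -> slot 14
489: h=13, probe 13,14,15 -> slot 15
693: h=13, probe 13,14,15,16,0 -> slot 0
339: h=16, probe 16,0,1 -> slot 1
Table: [693, 339, ∅, ∅, ∅, 141, ∅, ∅, ∅, ∅, ∅, ∅, 335, 115, 98, 489, 203]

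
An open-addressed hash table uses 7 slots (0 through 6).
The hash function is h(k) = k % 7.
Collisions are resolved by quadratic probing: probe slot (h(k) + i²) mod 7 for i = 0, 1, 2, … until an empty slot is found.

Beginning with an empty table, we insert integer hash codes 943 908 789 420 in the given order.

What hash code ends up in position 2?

943: h=5 => slot 5
908: h=5, probe 5,6 => slot 6
789: h=5, probe 5,6,2 => slot 2
420: h=0 => slot 0
Table: [420, ∅, 789, ∅, ∅, 943, 908]

789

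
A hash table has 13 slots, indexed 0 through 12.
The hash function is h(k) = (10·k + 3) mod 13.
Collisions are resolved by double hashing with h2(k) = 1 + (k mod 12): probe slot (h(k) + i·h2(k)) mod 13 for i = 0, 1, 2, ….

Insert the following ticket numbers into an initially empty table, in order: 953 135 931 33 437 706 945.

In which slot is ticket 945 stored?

12

Insert 953: h=4, slot 4 empty => index 4.
Insert 135: h=1, slot 1 empty => index 1.
Insert 931: h=5, slot 5 empty => index 5.
Insert 33: h=8, slot 8 empty => index 8.
Insert 437: h=5, h2=6, slot 5 occupied => index 11.
Insert 706: h=4, h2=11, slot 4 occupied => index 2.
Insert 945: h=2, h2=10, slot 2 occupied => index 12.
Table: [—, 135, 706, —, 953, 931, —, —, 33, —, —, 437, 945]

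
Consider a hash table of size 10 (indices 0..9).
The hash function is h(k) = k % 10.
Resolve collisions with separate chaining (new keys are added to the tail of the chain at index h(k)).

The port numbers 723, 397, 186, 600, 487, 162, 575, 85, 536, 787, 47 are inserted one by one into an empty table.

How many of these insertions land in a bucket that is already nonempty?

Insert 723: h=3, bucket 3 empty → new chain.
Insert 397: h=7, bucket 7 empty → new chain.
Insert 186: h=6, bucket 6 empty → new chain.
Insert 600: h=0, bucket 0 empty → new chain.
Insert 487: h=7, bucket 7 nonempty → append to chain.
Insert 162: h=2, bucket 2 empty → new chain.
Insert 575: h=5, bucket 5 empty → new chain.
Insert 85: h=5, bucket 5 nonempty → append to chain.
Insert 536: h=6, bucket 6 nonempty → append to chain.
Insert 787: h=7, bucket 7 nonempty → append to chain.
Insert 47: h=7, bucket 7 nonempty → append to chain.
Final buckets:
0: 600
1: .
2: 162
3: 723
4: .
5: 575 -> 85
6: 186 -> 536
7: 397 -> 487 -> 787 -> 47
8: .
9: .

5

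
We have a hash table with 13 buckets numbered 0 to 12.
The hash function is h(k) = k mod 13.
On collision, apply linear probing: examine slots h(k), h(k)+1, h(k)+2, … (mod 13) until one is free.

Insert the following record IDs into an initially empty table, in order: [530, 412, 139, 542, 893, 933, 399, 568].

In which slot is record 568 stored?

3

Insert 530: h=10, slot 10 empty -> index 10.
Insert 412: h=9, slot 9 empty -> index 9.
Insert 139: h=9, slots 9,10 occupied -> index 11.
Insert 542: h=9, slots 9,10,11 occupied -> index 12.
Insert 893: h=9, slots 9,10,11,12 occupied -> index 0.
Insert 933: h=10, slots 10,11,12,0 occupied -> index 1.
Insert 399: h=9, slots 9,10,11,12,0,1 occupied -> index 2.
Insert 568: h=9, slots 9,10,11,12,0,1,2 occupied -> index 3.
Table: [893, 933, 399, 568, ., ., ., ., ., 412, 530, 139, 542]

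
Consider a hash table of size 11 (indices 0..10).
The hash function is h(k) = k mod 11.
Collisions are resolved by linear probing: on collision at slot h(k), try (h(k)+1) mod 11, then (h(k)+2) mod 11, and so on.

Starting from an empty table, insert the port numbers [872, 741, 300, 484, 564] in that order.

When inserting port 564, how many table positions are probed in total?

4

872 hashes to 3; slot 3 is free => place at 3.
741 hashes to 4; slot 4 is free => place at 4.
300 hashes to 3; 3,4 taken => place at 5.
484 hashes to 0; slot 0 is free => place at 0.
564 hashes to 3; 3,4,5 taken => place at 6.
Table: [484, -, -, 872, 741, 300, 564, -, -, -, -]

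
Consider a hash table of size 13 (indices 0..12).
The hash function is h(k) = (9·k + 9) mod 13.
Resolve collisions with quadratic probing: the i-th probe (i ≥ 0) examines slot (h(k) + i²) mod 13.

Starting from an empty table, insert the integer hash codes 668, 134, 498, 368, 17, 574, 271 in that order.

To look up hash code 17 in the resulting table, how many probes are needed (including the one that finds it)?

5

Insert 668: h=2, slot 2 empty → index 2.
Insert 134: h=6, slot 6 empty → index 6.
Insert 498: h=6, slot 6 occupied → index 7.
Insert 368: h=6, slots 6,7 occupied → index 10.
Insert 17: h=6, slots 6,7,10,2 occupied → index 9.
Insert 574: h=1, slot 1 empty → index 1.
Insert 271: h=4, slot 4 empty → index 4.
Table: [-, 574, 668, -, 271, -, 134, 498, -, 17, 368, -, -]
Lookup 17: h=6, probe 6,7,10,2,9 → found at 9.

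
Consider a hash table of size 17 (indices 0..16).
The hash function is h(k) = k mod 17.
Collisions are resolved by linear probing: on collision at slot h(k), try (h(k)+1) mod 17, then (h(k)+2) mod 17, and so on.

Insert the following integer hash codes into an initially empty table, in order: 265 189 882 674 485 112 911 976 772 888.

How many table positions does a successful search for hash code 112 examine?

265: h=10 -> slot 10
189: h=2 -> slot 2
882: h=15 -> slot 15
674: h=11 -> slot 11
485: h=9 -> slot 9
112: h=10, probe 10,11,12 -> slot 12
911: h=10, probe 10,11,12,13 -> slot 13
976: h=7 -> slot 7
772: h=7, probe 7,8 -> slot 8
888: h=4 -> slot 4
Table: [_, _, 189, _, 888, _, _, 976, 772, 485, 265, 674, 112, 911, _, 882, _]
Lookup 112: h=10, probe 10,11,12 → found at 12.

3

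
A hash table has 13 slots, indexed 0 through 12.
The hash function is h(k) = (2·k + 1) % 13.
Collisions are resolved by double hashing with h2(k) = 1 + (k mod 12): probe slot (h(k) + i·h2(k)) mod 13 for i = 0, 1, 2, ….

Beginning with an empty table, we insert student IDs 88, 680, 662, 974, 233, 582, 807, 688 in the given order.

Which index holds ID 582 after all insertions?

88: h=8 -> slot 8
680: h=9 -> slot 9
662: h=12 -> slot 12
974: h=12, h2=3, probe 12,2 -> slot 2
233: h=12, h2=6, probe 12,5 -> slot 5
582: h=8, h2=7, probe 8,2,9,3 -> slot 3
807: h=3, h2=4, probe 3,7 -> slot 7
688: h=12, h2=5, probe 12,4 -> slot 4
Table: [., ., 974, 582, 688, 233, ., 807, 88, 680, ., ., 662]

3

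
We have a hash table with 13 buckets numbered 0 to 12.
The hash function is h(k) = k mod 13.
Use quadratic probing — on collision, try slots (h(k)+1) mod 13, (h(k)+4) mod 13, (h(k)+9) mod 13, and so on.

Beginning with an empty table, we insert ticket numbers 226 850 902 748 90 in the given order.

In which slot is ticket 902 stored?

9

226 hashes to 5; slot 5 is free => place at 5.
850 hashes to 5; 5 taken => place at 6.
902 hashes to 5; 5,6 taken => place at 9.
748 hashes to 7; slot 7 is free => place at 7.
90 hashes to 12; slot 12 is free => place at 12.
Table: [-, -, -, -, -, 226, 850, 748, -, 902, -, -, 90]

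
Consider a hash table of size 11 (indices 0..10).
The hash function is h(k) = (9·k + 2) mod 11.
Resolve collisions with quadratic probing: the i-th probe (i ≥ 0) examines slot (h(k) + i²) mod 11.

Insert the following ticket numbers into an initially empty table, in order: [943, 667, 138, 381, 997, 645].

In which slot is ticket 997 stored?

3

Insert 943: h=8, slot 8 empty → index 8.
Insert 667: h=10, slot 10 empty → index 10.
Insert 138: h=1, slot 1 empty → index 1.
Insert 381: h=10, slot 10 occupied → index 0.
Insert 997: h=10, slots 10,0 occupied → index 3.
Insert 645: h=10, slots 10,0,3,8 occupied → index 4.
Table: [381, 138, ., 997, 645, ., ., ., 943, ., 667]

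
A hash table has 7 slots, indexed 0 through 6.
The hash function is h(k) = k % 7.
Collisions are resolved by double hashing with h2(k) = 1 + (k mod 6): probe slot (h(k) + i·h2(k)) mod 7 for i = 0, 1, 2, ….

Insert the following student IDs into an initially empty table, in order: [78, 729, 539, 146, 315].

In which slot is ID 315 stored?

4

78: h=1 -> slot 1
729: h=1, h2=4, probe 1,5 -> slot 5
539: h=0 -> slot 0
146: h=6 -> slot 6
315: h=0, h2=4, probe 0,4 -> slot 4
Table: [539, 78, ., ., 315, 729, 146]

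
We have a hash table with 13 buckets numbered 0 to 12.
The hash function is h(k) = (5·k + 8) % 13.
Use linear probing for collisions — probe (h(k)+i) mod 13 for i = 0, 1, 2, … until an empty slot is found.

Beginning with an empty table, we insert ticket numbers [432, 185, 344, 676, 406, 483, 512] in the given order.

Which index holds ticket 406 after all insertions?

0

432: h=10 → slot 10
185: h=10, probe 10,11 → slot 11
344: h=12 → slot 12
676: h=8 → slot 8
406: h=10, probe 10,11,12,0 → slot 0
483: h=5 → slot 5
512: h=7 → slot 7
Table: [406, -, -, -, -, 483, -, 512, 676, -, 432, 185, 344]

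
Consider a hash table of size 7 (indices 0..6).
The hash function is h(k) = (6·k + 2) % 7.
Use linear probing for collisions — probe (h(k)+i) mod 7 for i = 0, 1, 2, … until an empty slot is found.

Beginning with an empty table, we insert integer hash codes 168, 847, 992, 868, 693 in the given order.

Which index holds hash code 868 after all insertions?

5

Insert 168: h=2, slot 2 empty → index 2.
Insert 847: h=2, slot 2 occupied → index 3.
Insert 992: h=4, slot 4 empty → index 4.
Insert 868: h=2, slots 2,3,4 occupied → index 5.
Insert 693: h=2, slots 2,3,4,5 occupied → index 6.
Table: [∅, ∅, 168, 847, 992, 868, 693]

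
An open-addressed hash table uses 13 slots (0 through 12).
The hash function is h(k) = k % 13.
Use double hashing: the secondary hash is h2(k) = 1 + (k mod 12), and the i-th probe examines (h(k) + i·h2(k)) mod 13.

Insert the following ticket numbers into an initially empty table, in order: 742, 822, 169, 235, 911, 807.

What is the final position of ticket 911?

742: h=1 -> slot 1
822: h=3 -> slot 3
169: h=0 -> slot 0
235: h=1, h2=8, probe 1,9 -> slot 9
911: h=1, h2=12, probe 1,0,12 -> slot 12
807: h=1, h2=4, probe 1,5 -> slot 5
Table: [169, 742, ∅, 822, ∅, 807, ∅, ∅, ∅, 235, ∅, ∅, 911]

12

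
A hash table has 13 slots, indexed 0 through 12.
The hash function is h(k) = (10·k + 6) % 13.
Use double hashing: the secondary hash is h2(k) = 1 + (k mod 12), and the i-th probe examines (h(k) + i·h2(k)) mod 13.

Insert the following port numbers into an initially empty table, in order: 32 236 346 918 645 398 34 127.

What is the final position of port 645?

5

Insert 32: h=1, slot 1 empty → index 1.
Insert 236: h=0, slot 0 empty → index 0.
Insert 346: h=8, slot 8 empty → index 8.
Insert 918: h=8, h2=7, slot 8 occupied → index 2.
Insert 645: h=8, h2=10, slot 8 occupied → index 5.
Insert 398: h=8, h2=3, slot 8 occupied → index 11.
Insert 34: h=8, h2=11, slot 8 occupied → index 6.
Insert 127: h=2, h2=8, slot 2 occupied → index 10.
Table: [236, 32, 918, ., ., 645, 34, ., 346, ., 127, 398, .]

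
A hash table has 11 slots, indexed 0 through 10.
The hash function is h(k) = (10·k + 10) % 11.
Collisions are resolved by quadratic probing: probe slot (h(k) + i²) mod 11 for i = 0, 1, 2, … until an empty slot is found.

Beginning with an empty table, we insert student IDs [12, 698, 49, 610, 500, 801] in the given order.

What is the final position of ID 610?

3

12: h=9 → slot 9
698: h=5 → slot 5
49: h=5, probe 5,6 → slot 6
610: h=5, probe 5,6,9,3 → slot 3
500: h=5, probe 5,6,9,3,10 → slot 10
801: h=1 → slot 1
Table: [—, 801, —, 610, —, 698, 49, —, —, 12, 500]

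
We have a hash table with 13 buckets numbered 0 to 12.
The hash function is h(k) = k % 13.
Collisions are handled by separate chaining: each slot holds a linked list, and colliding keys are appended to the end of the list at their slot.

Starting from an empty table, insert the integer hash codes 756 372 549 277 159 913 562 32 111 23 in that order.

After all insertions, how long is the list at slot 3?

4

756 → bucket 2
372 → bucket 8
549 → bucket 3
277 → bucket 4
159 → bucket 3 (collision)
913 → bucket 3 (collision)
562 → bucket 3 (collision)
32 → bucket 6
111 → bucket 7
23 → bucket 10
Final buckets:
0: —
1: —
2: 756
3: 549 -> 159 -> 913 -> 562
4: 277
5: —
6: 32
7: 111
8: 372
9: —
10: 23
11: —
12: —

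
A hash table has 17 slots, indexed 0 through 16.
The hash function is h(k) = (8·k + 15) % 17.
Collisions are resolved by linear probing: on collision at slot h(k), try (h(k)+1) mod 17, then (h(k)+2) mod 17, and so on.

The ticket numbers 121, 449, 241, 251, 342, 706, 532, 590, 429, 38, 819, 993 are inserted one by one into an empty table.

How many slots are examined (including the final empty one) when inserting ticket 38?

4

Insert 121: h=14, slot 14 empty -> index 14.
Insert 449: h=3, slot 3 empty -> index 3.
Insert 241: h=5, slot 5 empty -> index 5.
Insert 251: h=0, slot 0 empty -> index 0.
Insert 342: h=14, slot 14 occupied -> index 15.
Insert 706: h=2, slot 2 empty -> index 2.
Insert 532: h=4, slot 4 empty -> index 4.
Insert 590: h=9, slot 9 empty -> index 9.
Insert 429: h=13, slot 13 empty -> index 13.
Insert 38: h=13, slots 13,14,15 occupied -> index 16.
Insert 819: h=5, slot 5 occupied -> index 6.
Insert 993: h=3, slots 3,4,5,6 occupied -> index 7.
Table: [251, _, 706, 449, 532, 241, 819, 993, _, 590, _, _, _, 429, 121, 342, 38]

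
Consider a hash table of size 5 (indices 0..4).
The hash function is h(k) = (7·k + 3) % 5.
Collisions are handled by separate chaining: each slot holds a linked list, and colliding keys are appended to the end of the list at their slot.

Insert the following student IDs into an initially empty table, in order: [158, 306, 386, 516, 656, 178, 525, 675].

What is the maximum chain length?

4

Insert 158: h=4, bucket 4 empty -> new chain.
Insert 306: h=0, bucket 0 empty -> new chain.
Insert 386: h=0, bucket 0 nonempty -> append to chain.
Insert 516: h=0, bucket 0 nonempty -> append to chain.
Insert 656: h=0, bucket 0 nonempty -> append to chain.
Insert 178: h=4, bucket 4 nonempty -> append to chain.
Insert 525: h=3, bucket 3 empty -> new chain.
Insert 675: h=3, bucket 3 nonempty -> append to chain.
Final buckets:
0: 306 -> 386 -> 516 -> 656
1: ∅
2: ∅
3: 525 -> 675
4: 158 -> 178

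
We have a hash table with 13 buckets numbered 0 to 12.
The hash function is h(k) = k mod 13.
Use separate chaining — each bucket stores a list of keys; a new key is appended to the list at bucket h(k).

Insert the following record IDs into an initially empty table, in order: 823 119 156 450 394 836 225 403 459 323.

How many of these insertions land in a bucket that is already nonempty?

5

Insert 823: h=4, bucket 4 empty → new chain.
Insert 119: h=2, bucket 2 empty → new chain.
Insert 156: h=0, bucket 0 empty → new chain.
Insert 450: h=8, bucket 8 empty → new chain.
Insert 394: h=4, bucket 4 nonempty → append to chain.
Insert 836: h=4, bucket 4 nonempty → append to chain.
Insert 225: h=4, bucket 4 nonempty → append to chain.
Insert 403: h=0, bucket 0 nonempty → append to chain.
Insert 459: h=4, bucket 4 nonempty → append to chain.
Insert 323: h=11, bucket 11 empty → new chain.
Final buckets:
0: 156 -> 403
1: -
2: 119
3: -
4: 823 -> 394 -> 836 -> 225 -> 459
5: -
6: -
7: -
8: 450
9: -
10: -
11: 323
12: -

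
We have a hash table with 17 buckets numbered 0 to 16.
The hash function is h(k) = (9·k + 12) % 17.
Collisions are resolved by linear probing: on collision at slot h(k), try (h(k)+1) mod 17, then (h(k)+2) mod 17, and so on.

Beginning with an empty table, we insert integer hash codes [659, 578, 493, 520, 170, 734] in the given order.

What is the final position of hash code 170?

659 hashes to 10; slot 10 is free -> place at 10.
578 hashes to 12; slot 12 is free -> place at 12.
493 hashes to 12; 12 taken -> place at 13.
520 hashes to 0; slot 0 is free -> place at 0.
170 hashes to 12; 12,13 taken -> place at 14.
734 hashes to 5; slot 5 is free -> place at 5.
Table: [520, —, —, —, —, 734, —, —, —, —, 659, —, 578, 493, 170, —, —]

14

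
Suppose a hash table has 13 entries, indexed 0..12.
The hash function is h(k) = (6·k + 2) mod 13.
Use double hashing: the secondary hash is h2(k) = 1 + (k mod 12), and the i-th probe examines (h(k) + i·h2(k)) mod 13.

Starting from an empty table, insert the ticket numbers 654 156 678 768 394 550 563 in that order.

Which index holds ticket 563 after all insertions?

12

Insert 654: h=0, slot 0 empty => index 0.
Insert 156: h=2, slot 2 empty => index 2.
Insert 678: h=1, slot 1 empty => index 1.
Insert 768: h=8, slot 8 empty => index 8.
Insert 394: h=0, h2=11, slot 0 occupied => index 11.
Insert 550: h=0, h2=11, slots 0,11 occupied => index 9.
Insert 563: h=0, h2=12, slot 0 occupied => index 12.
Table: [654, 678, 156, ∅, ∅, ∅, ∅, ∅, 768, 550, ∅, 394, 563]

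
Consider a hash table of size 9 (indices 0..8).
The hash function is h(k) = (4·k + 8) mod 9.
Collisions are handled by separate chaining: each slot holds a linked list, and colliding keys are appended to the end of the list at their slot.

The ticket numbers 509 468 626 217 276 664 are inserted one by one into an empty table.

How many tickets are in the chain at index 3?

509 -> bucket 1
468 -> bucket 8
626 -> bucket 1 (collision)
217 -> bucket 3
276 -> bucket 5
664 -> bucket 0
Final buckets:
0: 664
1: 509 -> 626
2: ∅
3: 217
4: ∅
5: 276
6: ∅
7: ∅
8: 468

1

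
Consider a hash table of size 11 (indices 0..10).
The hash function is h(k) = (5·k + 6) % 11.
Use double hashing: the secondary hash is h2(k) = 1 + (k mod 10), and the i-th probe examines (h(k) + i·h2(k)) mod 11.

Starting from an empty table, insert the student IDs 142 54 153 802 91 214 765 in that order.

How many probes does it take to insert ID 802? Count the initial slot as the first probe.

142: h=1 => slot 1
54: h=1, h2=5, probe 1,6 => slot 6
153: h=1, h2=4, probe 1,5 => slot 5
802: h=1, h2=3, probe 1,4 => slot 4
91: h=10 => slot 10
214: h=9 => slot 9
765: h=3 => slot 3
Table: [—, 142, —, 765, 802, 153, 54, —, —, 214, 91]

2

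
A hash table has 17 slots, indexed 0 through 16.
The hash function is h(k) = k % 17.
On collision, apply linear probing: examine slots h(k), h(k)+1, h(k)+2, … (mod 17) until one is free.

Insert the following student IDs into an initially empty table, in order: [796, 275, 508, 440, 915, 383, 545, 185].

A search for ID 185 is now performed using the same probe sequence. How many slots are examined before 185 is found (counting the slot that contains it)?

5

796 hashes to 14; slot 14 is free -> place at 14.
275 hashes to 3; slot 3 is free -> place at 3.
508 hashes to 15; slot 15 is free -> place at 15.
440 hashes to 15; 15 taken -> place at 16.
915 hashes to 14; 14,15,16 taken -> place at 0.
383 hashes to 9; slot 9 is free -> place at 9.
545 hashes to 1; slot 1 is free -> place at 1.
185 hashes to 15; 15,16,0,1 taken -> place at 2.
Table: [915, 545, 185, 275, _, _, _, _, _, 383, _, _, _, _, 796, 508, 440]
Lookup 185: h=15, probe 15,16,0,1,2 → found at 2.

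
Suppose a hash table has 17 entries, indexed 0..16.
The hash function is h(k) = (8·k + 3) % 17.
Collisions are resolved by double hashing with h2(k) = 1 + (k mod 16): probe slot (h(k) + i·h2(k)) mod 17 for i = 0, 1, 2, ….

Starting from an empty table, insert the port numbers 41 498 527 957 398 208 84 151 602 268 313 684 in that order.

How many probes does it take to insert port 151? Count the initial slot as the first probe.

4

41 hashes to 8; slot 8 is free => place at 8.
498 hashes to 9; slot 9 is free => place at 9.
527 hashes to 3; slot 3 is free => place at 3.
957 hashes to 9, h2=14; 9 taken => place at 6.
398 hashes to 8, h2=15; 8,6 taken => place at 4.
208 hashes to 1; slot 1 is free => place at 1.
84 hashes to 12; slot 12 is free => place at 12.
151 hashes to 4, h2=8; 4,12,3 taken => place at 11.
602 hashes to 8, h2=11; 8 taken => place at 2.
268 hashes to 5; slot 5 is free => place at 5.
313 hashes to 8, h2=10; 8,1,11,4 taken => place at 14.
684 hashes to 1, h2=13; 1,14 taken => place at 10.
Table: [., 208, 602, 527, 398, 268, 957, ., 41, 498, 684, 151, 84, ., 313, ., .]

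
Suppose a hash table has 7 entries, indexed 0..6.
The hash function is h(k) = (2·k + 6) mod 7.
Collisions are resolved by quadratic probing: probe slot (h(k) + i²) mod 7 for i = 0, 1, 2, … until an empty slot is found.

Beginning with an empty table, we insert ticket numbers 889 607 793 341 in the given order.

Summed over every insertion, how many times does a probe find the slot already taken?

889: h=6 -> slot 6
607: h=2 -> slot 2
793: h=3 -> slot 3
341: h=2, probe 2,3,6,4 -> slot 4
Table: [—, —, 607, 793, 341, —, 889]

3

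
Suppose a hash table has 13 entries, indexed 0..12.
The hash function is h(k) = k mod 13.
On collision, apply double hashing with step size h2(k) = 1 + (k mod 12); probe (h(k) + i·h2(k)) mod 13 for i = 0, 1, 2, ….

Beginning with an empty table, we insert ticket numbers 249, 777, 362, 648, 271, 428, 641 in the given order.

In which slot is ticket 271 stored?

6

249 hashes to 2; slot 2 is free → place at 2.
777 hashes to 10; slot 10 is free → place at 10.
362 hashes to 11; slot 11 is free → place at 11.
648 hashes to 11, h2=1; 11 taken → place at 12.
271 hashes to 11, h2=8; 11 taken → place at 6.
428 hashes to 12, h2=9; 12 taken → place at 8.
641 hashes to 4; slot 4 is free → place at 4.
Table: [—, —, 249, —, 641, —, 271, —, 428, —, 777, 362, 648]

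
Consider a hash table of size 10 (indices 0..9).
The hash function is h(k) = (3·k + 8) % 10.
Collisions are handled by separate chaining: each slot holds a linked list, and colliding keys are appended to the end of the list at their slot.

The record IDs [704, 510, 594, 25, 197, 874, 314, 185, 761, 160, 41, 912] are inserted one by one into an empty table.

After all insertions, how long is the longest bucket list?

704 → bucket 0
510 → bucket 8
594 → bucket 0 (collision)
25 → bucket 3
197 → bucket 9
874 → bucket 0 (collision)
314 → bucket 0 (collision)
185 → bucket 3 (collision)
761 → bucket 1
160 → bucket 8 (collision)
41 → bucket 1 (collision)
912 → bucket 4
Final buckets:
0: 704 -> 594 -> 874 -> 314
1: 761 -> 41
2: -
3: 25 -> 185
4: 912
5: -
6: -
7: -
8: 510 -> 160
9: 197

4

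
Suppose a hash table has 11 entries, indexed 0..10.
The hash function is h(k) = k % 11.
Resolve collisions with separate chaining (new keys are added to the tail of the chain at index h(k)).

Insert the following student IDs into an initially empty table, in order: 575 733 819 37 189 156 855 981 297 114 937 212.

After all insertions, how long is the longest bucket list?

4

575 -> bucket 3
733 -> bucket 7
819 -> bucket 5
37 -> bucket 4
189 -> bucket 2
156 -> bucket 2 (collision)
855 -> bucket 8
981 -> bucket 2 (collision)
297 -> bucket 0
114 -> bucket 4 (collision)
937 -> bucket 2 (collision)
212 -> bucket 3 (collision)
Final buckets:
0: 297
1: —
2: 189 -> 156 -> 981 -> 937
3: 575 -> 212
4: 37 -> 114
5: 819
6: —
7: 733
8: 855
9: —
10: —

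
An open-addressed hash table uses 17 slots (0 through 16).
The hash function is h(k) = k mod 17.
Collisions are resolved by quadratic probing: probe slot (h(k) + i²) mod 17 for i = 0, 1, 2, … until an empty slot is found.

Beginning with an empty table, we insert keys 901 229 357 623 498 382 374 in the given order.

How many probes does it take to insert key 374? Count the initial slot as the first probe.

3

901: h=0 → slot 0
229: h=8 → slot 8
357: h=0, probe 0,1 → slot 1
623: h=11 → slot 11
498: h=5 → slot 5
382: h=8, probe 8,9 → slot 9
374: h=0, probe 0,1,4 → slot 4
Table: [901, 357, _, _, 374, 498, _, _, 229, 382, _, 623, _, _, _, _, _]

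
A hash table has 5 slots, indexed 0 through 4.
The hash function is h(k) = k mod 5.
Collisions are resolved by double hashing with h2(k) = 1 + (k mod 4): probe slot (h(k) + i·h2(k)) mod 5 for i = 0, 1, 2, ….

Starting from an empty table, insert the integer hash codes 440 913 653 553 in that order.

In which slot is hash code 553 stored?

Insert 440: h=0, slot 0 empty → index 0.
Insert 913: h=3, slot 3 empty → index 3.
Insert 653: h=3, h2=2, slots 3,0 occupied → index 2.
Insert 553: h=3, h2=2, slots 3,0,2 occupied → index 4.
Table: [440, —, 653, 913, 553]

4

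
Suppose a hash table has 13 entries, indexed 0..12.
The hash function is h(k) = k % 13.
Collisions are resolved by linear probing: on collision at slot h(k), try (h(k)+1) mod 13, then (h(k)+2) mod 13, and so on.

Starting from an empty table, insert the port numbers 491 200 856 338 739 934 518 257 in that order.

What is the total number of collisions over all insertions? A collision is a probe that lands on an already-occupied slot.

491 hashes to 10; slot 10 is free => place at 10.
200 hashes to 5; slot 5 is free => place at 5.
856 hashes to 11; slot 11 is free => place at 11.
338 hashes to 0; slot 0 is free => place at 0.
739 hashes to 11; 11 taken => place at 12.
934 hashes to 11; 11,12,0 taken => place at 1.
518 hashes to 11; 11,12,0,1 taken => place at 2.
257 hashes to 10; 10,11,12,0,1,2 taken => place at 3.
Table: [338, 934, 518, 257, -, 200, -, -, -, -, 491, 856, 739]

14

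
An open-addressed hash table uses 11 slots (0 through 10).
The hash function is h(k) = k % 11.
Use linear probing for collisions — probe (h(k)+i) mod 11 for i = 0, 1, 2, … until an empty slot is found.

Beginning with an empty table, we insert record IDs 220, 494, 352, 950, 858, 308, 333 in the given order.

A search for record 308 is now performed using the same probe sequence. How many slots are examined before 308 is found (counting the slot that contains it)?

Insert 220: h=0, slot 0 empty -> index 0.
Insert 494: h=10, slot 10 empty -> index 10.
Insert 352: h=0, slot 0 occupied -> index 1.
Insert 950: h=4, slot 4 empty -> index 4.
Insert 858: h=0, slots 0,1 occupied -> index 2.
Insert 308: h=0, slots 0,1,2 occupied -> index 3.
Insert 333: h=3, slots 3,4 occupied -> index 5.
Table: [220, 352, 858, 308, 950, 333, —, —, —, —, 494]
Lookup 308: h=0, probe 0,1,2,3 → found at 3.

4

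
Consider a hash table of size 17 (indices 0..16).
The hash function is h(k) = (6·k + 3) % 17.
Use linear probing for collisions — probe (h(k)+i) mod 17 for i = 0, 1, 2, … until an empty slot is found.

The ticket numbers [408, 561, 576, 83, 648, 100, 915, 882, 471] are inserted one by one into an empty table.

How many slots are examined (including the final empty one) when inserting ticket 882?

4

408 hashes to 3; slot 3 is free -> place at 3.
561 hashes to 3; 3 taken -> place at 4.
576 hashes to 8; slot 8 is free -> place at 8.
83 hashes to 8; 8 taken -> place at 9.
648 hashes to 15; slot 15 is free -> place at 15.
100 hashes to 8; 8,9 taken -> place at 10.
915 hashes to 2; slot 2 is free -> place at 2.
882 hashes to 8; 8,9,10 taken -> place at 11.
471 hashes to 7; slot 7 is free -> place at 7.
Table: [∅, ∅, 915, 408, 561, ∅, ∅, 471, 576, 83, 100, 882, ∅, ∅, ∅, 648, ∅]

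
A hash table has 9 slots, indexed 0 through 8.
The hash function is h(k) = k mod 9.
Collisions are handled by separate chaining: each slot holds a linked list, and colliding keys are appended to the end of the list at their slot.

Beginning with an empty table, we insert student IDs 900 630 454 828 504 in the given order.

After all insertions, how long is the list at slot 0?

4

900 -> bucket 0
630 -> bucket 0 (collision)
454 -> bucket 4
828 -> bucket 0 (collision)
504 -> bucket 0 (collision)
Final buckets:
0: 900 -> 630 -> 828 -> 504
1: .
2: .
3: .
4: 454
5: .
6: .
7: .
8: .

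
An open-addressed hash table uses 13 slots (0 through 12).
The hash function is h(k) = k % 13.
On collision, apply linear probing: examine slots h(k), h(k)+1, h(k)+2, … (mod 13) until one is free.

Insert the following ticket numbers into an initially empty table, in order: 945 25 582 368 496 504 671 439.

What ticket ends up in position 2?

496

945: h=9 => slot 9
25: h=12 => slot 12
582: h=10 => slot 10
368: h=4 => slot 4
496: h=2 => slot 2
504: h=10, probe 10,11 => slot 11
671: h=8 => slot 8
439: h=10, probe 10,11,12,0 => slot 0
Table: [439, -, 496, -, 368, -, -, -, 671, 945, 582, 504, 25]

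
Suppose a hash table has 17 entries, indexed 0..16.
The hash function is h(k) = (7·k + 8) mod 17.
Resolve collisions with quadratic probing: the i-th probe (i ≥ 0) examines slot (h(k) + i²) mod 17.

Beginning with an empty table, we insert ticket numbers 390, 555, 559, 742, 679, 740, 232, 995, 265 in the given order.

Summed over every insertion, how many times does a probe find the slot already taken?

390 hashes to 1; slot 1 is free -> place at 1.
555 hashes to 0; slot 0 is free -> place at 0.
559 hashes to 11; slot 11 is free -> place at 11.
742 hashes to 0; 0,1 taken -> place at 4.
679 hashes to 1; 1 taken -> place at 2.
740 hashes to 3; slot 3 is free -> place at 3.
232 hashes to 0; 0,1,4 taken -> place at 9.
995 hashes to 3; 3,4 taken -> place at 7.
265 hashes to 10; slot 10 is free -> place at 10.
Table: [555, 390, 679, 740, 742, ∅, ∅, 995, ∅, 232, 265, 559, ∅, ∅, ∅, ∅, ∅]

8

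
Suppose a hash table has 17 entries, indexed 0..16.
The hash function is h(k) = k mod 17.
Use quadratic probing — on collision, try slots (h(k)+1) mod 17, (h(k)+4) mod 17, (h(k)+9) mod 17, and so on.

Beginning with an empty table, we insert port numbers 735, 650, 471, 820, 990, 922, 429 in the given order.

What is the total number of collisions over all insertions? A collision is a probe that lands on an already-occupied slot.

16

735: h=4 → slot 4
650: h=4, probe 4,5 → slot 5
471: h=12 → slot 12
820: h=4, probe 4,5,8 → slot 8
990: h=4, probe 4,5,8,13 → slot 13
922: h=4, probe 4,5,8,13,3 → slot 3
429: h=4, probe 4,5,8,13,3,12,6 → slot 6
Table: [-, -, -, 922, 735, 650, 429, -, 820, -, -, -, 471, 990, -, -, -]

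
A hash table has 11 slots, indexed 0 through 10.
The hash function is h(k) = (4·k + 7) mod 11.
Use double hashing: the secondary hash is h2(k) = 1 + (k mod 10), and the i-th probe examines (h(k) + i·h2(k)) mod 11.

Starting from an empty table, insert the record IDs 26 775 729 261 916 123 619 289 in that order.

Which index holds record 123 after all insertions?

Insert 26: h=1, slot 1 empty => index 1.
Insert 775: h=5, slot 5 empty => index 5.
Insert 729: h=8, slot 8 empty => index 8.
Insert 261: h=6, slot 6 empty => index 6.
Insert 916: h=8, h2=7, slot 8 occupied => index 4.
Insert 123: h=4, h2=4, slots 4,8,1,5 occupied => index 9.
Insert 619: h=8, h2=10, slot 8 occupied => index 7.
Insert 289: h=8, h2=10, slots 8,7,6,5,4 occupied => index 3.
Table: [-, 26, -, 289, 916, 775, 261, 619, 729, 123, -]

9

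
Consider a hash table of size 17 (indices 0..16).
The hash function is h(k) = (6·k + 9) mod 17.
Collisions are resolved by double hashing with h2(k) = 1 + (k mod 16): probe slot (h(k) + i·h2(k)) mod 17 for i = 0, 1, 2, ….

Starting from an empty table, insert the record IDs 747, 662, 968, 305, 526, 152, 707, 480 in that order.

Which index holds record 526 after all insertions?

747: h=3 -> slot 3
662: h=3, h2=7, probe 3,10 -> slot 10
968: h=3, h2=9, probe 3,12 -> slot 12
305: h=3, h2=2, probe 3,5 -> slot 5
526: h=3, h2=15, probe 3,1 -> slot 1
152: h=3, h2=9, probe 3,12,4 -> slot 4
707: h=1, h2=4, probe 1,5,9 -> slot 9
480: h=16 -> slot 16
Table: [—, 526, —, 747, 152, 305, —, —, —, 707, 662, —, 968, —, —, —, 480]

1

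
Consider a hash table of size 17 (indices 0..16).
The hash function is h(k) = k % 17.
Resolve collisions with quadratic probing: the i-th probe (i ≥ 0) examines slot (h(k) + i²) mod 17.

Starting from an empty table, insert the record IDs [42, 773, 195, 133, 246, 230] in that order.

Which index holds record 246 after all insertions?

0

42: h=8 → slot 8
773: h=8, probe 8,9 → slot 9
195: h=8, probe 8,9,12 → slot 12
133: h=14 → slot 14
246: h=8, probe 8,9,12,0 → slot 0
230: h=9, probe 9,10 → slot 10
Table: [246, -, -, -, -, -, -, -, 42, 773, 230, -, 195, -, 133, -, -]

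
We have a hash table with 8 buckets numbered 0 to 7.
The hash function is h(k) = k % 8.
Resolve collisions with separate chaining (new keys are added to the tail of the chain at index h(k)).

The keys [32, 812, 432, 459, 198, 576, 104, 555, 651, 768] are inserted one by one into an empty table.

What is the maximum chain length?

5

Insert 32: h=0, bucket 0 empty → new chain.
Insert 812: h=4, bucket 4 empty → new chain.
Insert 432: h=0, bucket 0 nonempty → append to chain.
Insert 459: h=3, bucket 3 empty → new chain.
Insert 198: h=6, bucket 6 empty → new chain.
Insert 576: h=0, bucket 0 nonempty → append to chain.
Insert 104: h=0, bucket 0 nonempty → append to chain.
Insert 555: h=3, bucket 3 nonempty → append to chain.
Insert 651: h=3, bucket 3 nonempty → append to chain.
Insert 768: h=0, bucket 0 nonempty → append to chain.
Final buckets:
0: 32 -> 432 -> 576 -> 104 -> 768
1: _
2: _
3: 459 -> 555 -> 651
4: 812
5: _
6: 198
7: _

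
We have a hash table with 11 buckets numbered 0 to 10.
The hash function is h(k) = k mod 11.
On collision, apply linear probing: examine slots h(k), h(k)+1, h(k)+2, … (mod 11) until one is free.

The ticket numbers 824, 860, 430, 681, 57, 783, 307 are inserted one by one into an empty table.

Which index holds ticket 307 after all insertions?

Insert 824: h=10, slot 10 empty → index 10.
Insert 860: h=2, slot 2 empty → index 2.
Insert 430: h=1, slot 1 empty → index 1.
Insert 681: h=10, slot 10 occupied → index 0.
Insert 57: h=2, slot 2 occupied → index 3.
Insert 783: h=2, slots 2,3 occupied → index 4.
Insert 307: h=10, slots 10,0,1,2,3,4 occupied → index 5.
Table: [681, 430, 860, 57, 783, 307, —, —, —, —, 824]

5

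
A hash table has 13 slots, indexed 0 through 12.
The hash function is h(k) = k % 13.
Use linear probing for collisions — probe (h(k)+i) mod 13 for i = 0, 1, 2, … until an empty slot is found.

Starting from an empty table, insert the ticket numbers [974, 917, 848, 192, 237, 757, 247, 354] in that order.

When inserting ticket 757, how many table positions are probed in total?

974: h=12 → slot 12
917: h=7 → slot 7
848: h=3 → slot 3
192: h=10 → slot 10
237: h=3, probe 3,4 → slot 4
757: h=3, probe 3,4,5 → slot 5
247: h=0 → slot 0
354: h=3, probe 3,4,5,6 → slot 6
Table: [247, -, -, 848, 237, 757, 354, 917, -, -, 192, -, 974]

3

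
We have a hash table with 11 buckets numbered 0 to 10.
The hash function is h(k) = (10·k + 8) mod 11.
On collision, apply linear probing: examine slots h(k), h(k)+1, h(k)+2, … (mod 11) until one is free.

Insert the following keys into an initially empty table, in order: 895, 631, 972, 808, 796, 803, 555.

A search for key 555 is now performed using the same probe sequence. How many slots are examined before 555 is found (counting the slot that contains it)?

895: h=4 → slot 4
631: h=4, probe 4,5 → slot 5
972: h=4, probe 4,5,6 → slot 6
808: h=3 → slot 3
796: h=4, probe 4,5,6,7 → slot 7
803: h=8 → slot 8
555: h=3, probe 3,4,5,6,7,8,9 → slot 9
Table: [∅, ∅, ∅, 808, 895, 631, 972, 796, 803, 555, ∅]
Lookup 555: h=3, probe 3,4,5,6,7,8,9 → found at 9.

7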